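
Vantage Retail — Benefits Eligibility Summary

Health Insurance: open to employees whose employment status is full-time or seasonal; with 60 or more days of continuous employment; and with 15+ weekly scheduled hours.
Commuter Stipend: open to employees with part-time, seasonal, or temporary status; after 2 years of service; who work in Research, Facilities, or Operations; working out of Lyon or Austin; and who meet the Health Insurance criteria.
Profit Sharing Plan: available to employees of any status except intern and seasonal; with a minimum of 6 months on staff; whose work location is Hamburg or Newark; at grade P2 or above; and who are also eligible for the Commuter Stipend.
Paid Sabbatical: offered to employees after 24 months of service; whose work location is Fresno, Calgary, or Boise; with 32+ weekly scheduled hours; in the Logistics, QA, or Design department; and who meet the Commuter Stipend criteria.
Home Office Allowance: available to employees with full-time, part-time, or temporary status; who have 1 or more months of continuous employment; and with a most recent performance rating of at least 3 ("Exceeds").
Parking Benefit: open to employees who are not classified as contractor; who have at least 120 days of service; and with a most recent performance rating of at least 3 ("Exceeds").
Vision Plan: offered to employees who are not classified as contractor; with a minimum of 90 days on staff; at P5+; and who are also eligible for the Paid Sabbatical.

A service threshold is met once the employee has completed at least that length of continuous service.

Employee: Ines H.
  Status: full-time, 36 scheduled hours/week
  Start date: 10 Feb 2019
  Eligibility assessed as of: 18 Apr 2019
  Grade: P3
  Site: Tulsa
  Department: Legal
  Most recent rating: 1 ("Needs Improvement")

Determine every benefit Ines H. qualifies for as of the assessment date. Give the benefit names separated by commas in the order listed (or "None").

Health Insurance

Service from 10 Feb 2019 to 18 Apr 2019: 67 days.
Health Insurance — status full-time ✓; service 67 days ≥ 60 days ✓; 36 hrs/wk ≥ 15 ✓ → eligible.
Commuter Stipend — status full-time ✗ (requires part-time, seasonal, or temporary) → not eligible.
Profit Sharing Plan — status full-time ✓ (not excluded); service 67 days < 6 months (≈180 days) ✗ → not eligible.
Paid Sabbatical — service 67 days < 24 months (≈720 days) ✗ → not eligible.
Home Office Allowance — status full-time ✓; service 67 days ≥ 1 month (≈30 days) ✓; rating 1 < 3 ✗ → not eligible.
Parking Benefit — status full-time ✓ (not excluded); service 67 days < 120 days ✗ → not eligible.
Vision Plan — status full-time ✓ (not excluded); service 67 days < 90 days ✗ → not eligible.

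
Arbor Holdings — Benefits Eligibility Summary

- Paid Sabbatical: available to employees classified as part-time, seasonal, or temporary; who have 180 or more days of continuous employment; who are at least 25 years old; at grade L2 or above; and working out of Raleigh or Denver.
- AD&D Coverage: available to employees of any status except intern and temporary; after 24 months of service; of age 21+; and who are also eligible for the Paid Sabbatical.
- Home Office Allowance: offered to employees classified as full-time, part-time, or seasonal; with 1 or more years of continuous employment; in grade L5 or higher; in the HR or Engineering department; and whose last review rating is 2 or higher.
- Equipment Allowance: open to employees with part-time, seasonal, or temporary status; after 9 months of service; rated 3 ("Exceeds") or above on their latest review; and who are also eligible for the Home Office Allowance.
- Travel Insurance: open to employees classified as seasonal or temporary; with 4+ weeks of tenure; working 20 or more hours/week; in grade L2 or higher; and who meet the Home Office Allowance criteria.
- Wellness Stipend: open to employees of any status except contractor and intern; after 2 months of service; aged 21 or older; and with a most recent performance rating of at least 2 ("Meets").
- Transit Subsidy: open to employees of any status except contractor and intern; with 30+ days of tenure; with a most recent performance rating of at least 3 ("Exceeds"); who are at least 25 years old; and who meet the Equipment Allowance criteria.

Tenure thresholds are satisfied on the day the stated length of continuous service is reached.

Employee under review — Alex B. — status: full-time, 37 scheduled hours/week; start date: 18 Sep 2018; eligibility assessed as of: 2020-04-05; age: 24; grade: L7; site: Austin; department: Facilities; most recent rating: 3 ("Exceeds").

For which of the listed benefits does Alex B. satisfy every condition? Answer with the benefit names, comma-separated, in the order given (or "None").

Service from 18 Sep 2018 to 2020-04-05: 565 days.
Paid Sabbatical — status full-time ✗ (requires part-time, seasonal, or temporary) → not eligible.
AD&D Coverage — status full-time ✓ (not excluded); service 565 days < 24 months (≈720 days) ✗ → not eligible.
Home Office Allowance — status full-time ✓; service 565 days ≥ 1 year (≈365 days) ✓; grade L7 ≥ L5 ✓; dept Facilities ✗ → not eligible.
Equipment Allowance — status full-time ✗ (requires part-time, seasonal, or temporary) → not eligible.
Travel Insurance — status full-time ✗ (requires seasonal or temporary) → not eligible.
Wellness Stipend — status full-time ✓ (not excluded); service 565 days ≥ 2 months (≈60 days) ✓; age 24 ≥ 21 ✓; rating 3 ≥ 2 ✓ → eligible.
Transit Subsidy — status full-time ✓ (not excluded); service 565 days ≥ 30 days ✓; rating 3 ≥ 3 ✓; age 24 < 25 ✗ → not eligible.

Wellness Stipend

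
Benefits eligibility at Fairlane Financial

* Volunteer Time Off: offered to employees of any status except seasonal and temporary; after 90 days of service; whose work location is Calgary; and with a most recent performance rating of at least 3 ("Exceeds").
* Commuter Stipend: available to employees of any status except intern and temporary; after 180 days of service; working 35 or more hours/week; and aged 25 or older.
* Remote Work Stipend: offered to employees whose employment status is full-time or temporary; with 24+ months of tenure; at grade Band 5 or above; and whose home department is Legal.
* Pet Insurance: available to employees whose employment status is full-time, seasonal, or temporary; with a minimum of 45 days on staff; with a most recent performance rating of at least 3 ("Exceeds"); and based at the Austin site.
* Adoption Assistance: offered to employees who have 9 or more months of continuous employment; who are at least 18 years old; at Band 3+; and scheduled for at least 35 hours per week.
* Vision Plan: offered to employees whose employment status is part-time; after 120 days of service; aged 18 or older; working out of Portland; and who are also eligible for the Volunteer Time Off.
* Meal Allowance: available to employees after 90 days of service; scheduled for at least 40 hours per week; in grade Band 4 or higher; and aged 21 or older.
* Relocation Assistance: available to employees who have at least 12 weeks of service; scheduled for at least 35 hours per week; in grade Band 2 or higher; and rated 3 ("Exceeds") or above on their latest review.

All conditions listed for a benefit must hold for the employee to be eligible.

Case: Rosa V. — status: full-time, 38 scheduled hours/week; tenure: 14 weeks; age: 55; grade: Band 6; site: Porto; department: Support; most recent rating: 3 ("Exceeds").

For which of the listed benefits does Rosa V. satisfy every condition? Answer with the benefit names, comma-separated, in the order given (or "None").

Relocation Assistance

Volunteer Time Off — status full-time ✓ (not excluded); service 14 weeks ≥ 90 days ✓; site Porto ✗ (not Calgary) → not eligible.
Commuter Stipend — status full-time ✓ (not excluded); service 14 weeks < 180 days ✗ → not eligible.
Remote Work Stipend — status full-time ✓; service 14 weeks < 24 months (≈720 days) ✗ → not eligible.
Pet Insurance — status full-time ✓; service 14 weeks ≥ 45 days ✓; rating 3 ≥ 3 ✓; site Porto ✗ (not Austin) → not eligible.
Adoption Assistance — service 14 weeks < 9 months (≈270 days) ✗ → not eligible.
Vision Plan — status full-time ✗ (requires part-time) → not eligible.
Meal Allowance — service 14 weeks ≥ 90 days ✓; 38 hrs/wk < 40 ✗ → not eligible.
Relocation Assistance — service 14 weeks ≥ 12 weeks ✓; 38 hrs/wk ≥ 35 ✓; grade Band 6 ≥ Band 2 ✓; rating 3 ≥ 3 ✓ → eligible.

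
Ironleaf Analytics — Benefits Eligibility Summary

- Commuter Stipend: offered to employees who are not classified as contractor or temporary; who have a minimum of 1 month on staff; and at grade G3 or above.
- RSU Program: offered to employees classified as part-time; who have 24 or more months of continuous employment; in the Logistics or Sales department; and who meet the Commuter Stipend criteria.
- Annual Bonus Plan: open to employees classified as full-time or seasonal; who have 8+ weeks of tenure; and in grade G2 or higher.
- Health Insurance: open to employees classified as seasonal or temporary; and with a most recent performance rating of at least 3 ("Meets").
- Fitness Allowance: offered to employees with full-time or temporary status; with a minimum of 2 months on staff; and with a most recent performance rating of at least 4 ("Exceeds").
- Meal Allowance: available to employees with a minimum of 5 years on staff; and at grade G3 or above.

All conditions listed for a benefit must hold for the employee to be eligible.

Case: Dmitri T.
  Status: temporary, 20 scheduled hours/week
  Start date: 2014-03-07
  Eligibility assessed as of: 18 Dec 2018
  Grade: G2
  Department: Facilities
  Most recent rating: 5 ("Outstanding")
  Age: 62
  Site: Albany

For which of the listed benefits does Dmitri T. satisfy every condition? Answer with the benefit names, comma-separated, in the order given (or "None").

Health Insurance, Fitness Allowance

Service from 2014-03-07 to 18 Dec 2018: 1747 days.
Commuter Stipend — status temporary ✗ (excluded) → not eligible.
RSU Program — status temporary ✗ (requires part-time) → not eligible.
Annual Bonus Plan — status temporary ✗ (requires full-time or seasonal) → not eligible.
Health Insurance — status temporary ✓; rating 5 ≥ 3 ✓ → eligible.
Fitness Allowance — status temporary ✓; service 1747 days ≥ 2 months (≈60 days) ✓; rating 5 ≥ 4 ✓ → eligible.
Meal Allowance — service 1747 days < 5 years (≈1825 days) ✗ → not eligible.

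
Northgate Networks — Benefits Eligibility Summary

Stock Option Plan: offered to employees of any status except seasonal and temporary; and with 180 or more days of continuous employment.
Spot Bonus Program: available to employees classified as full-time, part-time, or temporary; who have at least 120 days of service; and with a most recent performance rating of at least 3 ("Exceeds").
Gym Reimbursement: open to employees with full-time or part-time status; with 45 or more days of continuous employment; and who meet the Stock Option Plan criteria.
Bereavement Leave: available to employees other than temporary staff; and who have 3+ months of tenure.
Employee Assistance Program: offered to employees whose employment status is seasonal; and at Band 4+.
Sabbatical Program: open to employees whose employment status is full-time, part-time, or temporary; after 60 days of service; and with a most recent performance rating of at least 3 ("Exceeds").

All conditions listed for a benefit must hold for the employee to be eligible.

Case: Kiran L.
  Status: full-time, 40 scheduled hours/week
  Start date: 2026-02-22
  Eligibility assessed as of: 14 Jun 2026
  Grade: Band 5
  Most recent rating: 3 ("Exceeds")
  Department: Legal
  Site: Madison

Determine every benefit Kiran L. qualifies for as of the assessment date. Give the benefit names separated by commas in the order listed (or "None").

Bereavement Leave, Sabbatical Program

Service from 2026-02-22 to 14 Jun 2026: 112 days.
Stock Option Plan — status full-time ✓ (not excluded); service 112 days < 180 days ✗ → not eligible.
Spot Bonus Program — status full-time ✓; service 112 days < 120 days ✗ → not eligible.
Gym Reimbursement — status full-time ✓; service 112 days ≥ 45 days ✓; not eligible for Stock Option Plan ✗ → not eligible.
Bereavement Leave — status full-time ✓ (not excluded); service 112 days ≥ 3 months (≈90 days) ✓ → eligible.
Employee Assistance Program — status full-time ✗ (requires seasonal) → not eligible.
Sabbatical Program — status full-time ✓; service 112 days ≥ 60 days ✓; rating 3 ≥ 3 ✓ → eligible.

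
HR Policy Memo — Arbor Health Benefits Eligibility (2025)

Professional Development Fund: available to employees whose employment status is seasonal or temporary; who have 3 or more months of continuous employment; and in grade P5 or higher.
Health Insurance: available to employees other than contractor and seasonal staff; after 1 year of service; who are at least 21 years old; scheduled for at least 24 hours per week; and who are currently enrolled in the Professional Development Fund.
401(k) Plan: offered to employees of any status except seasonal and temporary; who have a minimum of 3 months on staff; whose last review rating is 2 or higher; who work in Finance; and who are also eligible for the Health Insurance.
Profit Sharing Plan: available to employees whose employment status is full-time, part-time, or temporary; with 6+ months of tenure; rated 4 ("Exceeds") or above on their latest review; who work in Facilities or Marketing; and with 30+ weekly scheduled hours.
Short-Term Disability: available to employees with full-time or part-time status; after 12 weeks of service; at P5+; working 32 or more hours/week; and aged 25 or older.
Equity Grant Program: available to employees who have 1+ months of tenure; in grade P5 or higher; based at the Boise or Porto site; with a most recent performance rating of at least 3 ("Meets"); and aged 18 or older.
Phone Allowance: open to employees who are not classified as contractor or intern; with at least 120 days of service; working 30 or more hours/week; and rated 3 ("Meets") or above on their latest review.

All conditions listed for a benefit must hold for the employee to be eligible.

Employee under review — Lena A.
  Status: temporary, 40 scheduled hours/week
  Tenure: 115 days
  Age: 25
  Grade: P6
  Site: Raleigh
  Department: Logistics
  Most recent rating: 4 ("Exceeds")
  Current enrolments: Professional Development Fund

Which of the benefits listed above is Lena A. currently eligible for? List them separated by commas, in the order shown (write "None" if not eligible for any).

Professional Development Fund — status temporary ✓; service 115 days ≥ 3 months (≈90 days) ✓; grade P6 ≥ P5 ✓ → eligible.
Health Insurance — status temporary ✓ (not excluded); service 115 days < 1 year (≈365 days) ✗ → not eligible.
401(k) Plan — status temporary ✗ (excluded) → not eligible.
Profit Sharing Plan — status temporary ✓; service 115 days < 6 months (≈180 days) ✗ → not eligible.
Short-Term Disability — status temporary ✗ (requires full-time or part-time) → not eligible.
Equity Grant Program — service 115 days ≥ 1 month (≈30 days) ✓; grade P6 ≥ P5 ✓; site Raleigh ✗ (not Boise or Porto) → not eligible.
Phone Allowance — status temporary ✓ (not excluded); service 115 days < 120 days ✗ → not eligible.

Professional Development Fund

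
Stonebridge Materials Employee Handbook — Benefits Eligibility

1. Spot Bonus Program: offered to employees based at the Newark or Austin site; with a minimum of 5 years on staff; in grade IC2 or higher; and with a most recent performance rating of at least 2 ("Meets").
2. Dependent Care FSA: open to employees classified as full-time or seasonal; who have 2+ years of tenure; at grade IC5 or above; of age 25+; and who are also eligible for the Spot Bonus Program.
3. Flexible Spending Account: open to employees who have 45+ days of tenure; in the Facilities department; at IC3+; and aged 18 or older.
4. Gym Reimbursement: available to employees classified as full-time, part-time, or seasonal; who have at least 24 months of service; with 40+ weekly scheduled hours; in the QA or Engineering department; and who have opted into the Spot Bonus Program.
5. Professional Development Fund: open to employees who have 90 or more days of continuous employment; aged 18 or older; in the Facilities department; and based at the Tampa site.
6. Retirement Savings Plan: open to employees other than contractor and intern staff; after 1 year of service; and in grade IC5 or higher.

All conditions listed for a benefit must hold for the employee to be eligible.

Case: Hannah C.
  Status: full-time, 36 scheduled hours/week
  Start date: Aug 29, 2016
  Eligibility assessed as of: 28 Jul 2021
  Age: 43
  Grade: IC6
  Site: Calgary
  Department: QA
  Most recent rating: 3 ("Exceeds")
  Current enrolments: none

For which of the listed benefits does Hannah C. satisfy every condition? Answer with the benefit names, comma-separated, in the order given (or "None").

Retirement Savings Plan

Service from Aug 29, 2016 to 28 Jul 2021: 1794 days.
Spot Bonus Program — site Calgary ✗ (not Newark or Austin) → not eligible.
Dependent Care FSA — status full-time ✓; service 1794 days ≥ 2 years (≈730 days) ✓; grade IC6 ≥ IC5 ✓; age 43 ≥ 25 ✓; not eligible for Spot Bonus Program ✗ → not eligible.
Flexible Spending Account — service 1794 days ≥ 45 days ✓; dept QA ✗ → not eligible.
Gym Reimbursement — status full-time ✓; service 1794 days ≥ 24 months (≈720 days) ✓; 36 hrs/wk < 40 ✗ → not eligible.
Professional Development Fund — service 1794 days ≥ 90 days ✓; age 43 ≥ 18 ✓; dept QA ✗ → not eligible.
Retirement Savings Plan — status full-time ✓ (not excluded); service 1794 days ≥ 1 year (≈365 days) ✓; grade IC6 ≥ IC5 ✓ → eligible.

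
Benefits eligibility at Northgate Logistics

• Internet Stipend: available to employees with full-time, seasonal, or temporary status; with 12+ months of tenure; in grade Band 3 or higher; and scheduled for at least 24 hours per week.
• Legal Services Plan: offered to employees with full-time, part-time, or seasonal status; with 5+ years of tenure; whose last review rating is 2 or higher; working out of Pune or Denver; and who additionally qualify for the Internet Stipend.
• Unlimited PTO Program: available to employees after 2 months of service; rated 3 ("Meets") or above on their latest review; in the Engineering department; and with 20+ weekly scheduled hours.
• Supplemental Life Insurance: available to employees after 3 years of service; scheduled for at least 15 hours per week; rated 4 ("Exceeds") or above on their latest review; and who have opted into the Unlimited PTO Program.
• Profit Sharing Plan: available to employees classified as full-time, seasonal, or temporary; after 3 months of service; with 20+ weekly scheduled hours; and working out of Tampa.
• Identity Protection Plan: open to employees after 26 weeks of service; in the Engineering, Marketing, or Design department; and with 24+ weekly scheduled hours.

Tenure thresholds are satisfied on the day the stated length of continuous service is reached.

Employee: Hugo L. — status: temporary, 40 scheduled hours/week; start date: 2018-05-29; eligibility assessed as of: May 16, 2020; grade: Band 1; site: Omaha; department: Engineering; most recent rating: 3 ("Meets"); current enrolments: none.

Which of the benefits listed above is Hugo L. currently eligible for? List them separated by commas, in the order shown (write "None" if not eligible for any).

Service from 2018-05-29 to May 16, 2020: 718 days.
Internet Stipend — status temporary ✓; service 718 days ≥ 12 months (≈360 days) ✓; grade Band 1 < Band 3 ✗ → not eligible.
Legal Services Plan — status temporary ✗ (requires full-time, part-time, or seasonal) → not eligible.
Unlimited PTO Program — service 718 days ≥ 2 months (≈60 days) ✓; rating 3 ≥ 3 ✓; dept Engineering ✓; 40 hrs/wk ≥ 20 ✓ → eligible.
Supplemental Life Insurance — service 718 days < 3 years (≈1095 days) ✗ → not eligible.
Profit Sharing Plan — status temporary ✓; service 718 days ≥ 3 months (≈90 days) ✓; 40 hrs/wk ≥ 20 ✓; site Omaha ✗ (not Tampa) → not eligible.
Identity Protection Plan — service 718 days ≥ 26 weeks (≈182 days) ✓; dept Engineering ✓; 40 hrs/wk ≥ 24 ✓ → eligible.

Unlimited PTO Program, Identity Protection Plan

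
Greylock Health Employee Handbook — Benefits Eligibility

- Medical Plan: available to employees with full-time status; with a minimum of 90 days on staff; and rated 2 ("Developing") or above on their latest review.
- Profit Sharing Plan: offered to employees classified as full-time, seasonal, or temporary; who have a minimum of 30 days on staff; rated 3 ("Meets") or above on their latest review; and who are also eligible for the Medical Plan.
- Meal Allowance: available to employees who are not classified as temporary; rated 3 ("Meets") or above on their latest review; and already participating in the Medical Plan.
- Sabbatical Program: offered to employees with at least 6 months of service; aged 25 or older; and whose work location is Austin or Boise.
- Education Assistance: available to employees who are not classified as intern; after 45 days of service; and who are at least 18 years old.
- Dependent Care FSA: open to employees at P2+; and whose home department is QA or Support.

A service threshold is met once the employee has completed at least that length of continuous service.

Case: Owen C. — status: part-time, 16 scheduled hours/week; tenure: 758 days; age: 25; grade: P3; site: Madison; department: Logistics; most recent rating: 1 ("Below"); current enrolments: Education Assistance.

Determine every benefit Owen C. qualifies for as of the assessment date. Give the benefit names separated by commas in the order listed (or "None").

Medical Plan — status part-time ✗ (requires full-time) → not eligible.
Profit Sharing Plan — status part-time ✗ (requires full-time, seasonal, or temporary) → not eligible.
Meal Allowance — status part-time ✓ (not excluded); rating 1 < 3 ✗ → not eligible.
Sabbatical Program — service 758 days ≥ 6 months (≈180 days) ✓; age 25 ≥ 25 ✓; site Madison ✗ (not Austin or Boise) → not eligible.
Education Assistance — status part-time ✓ (not excluded); service 758 days ≥ 45 days ✓; age 25 ≥ 18 ✓ → eligible.
Dependent Care FSA — grade P3 ≥ P2 ✓; dept Logistics ✗ → not eligible.

Education Assistance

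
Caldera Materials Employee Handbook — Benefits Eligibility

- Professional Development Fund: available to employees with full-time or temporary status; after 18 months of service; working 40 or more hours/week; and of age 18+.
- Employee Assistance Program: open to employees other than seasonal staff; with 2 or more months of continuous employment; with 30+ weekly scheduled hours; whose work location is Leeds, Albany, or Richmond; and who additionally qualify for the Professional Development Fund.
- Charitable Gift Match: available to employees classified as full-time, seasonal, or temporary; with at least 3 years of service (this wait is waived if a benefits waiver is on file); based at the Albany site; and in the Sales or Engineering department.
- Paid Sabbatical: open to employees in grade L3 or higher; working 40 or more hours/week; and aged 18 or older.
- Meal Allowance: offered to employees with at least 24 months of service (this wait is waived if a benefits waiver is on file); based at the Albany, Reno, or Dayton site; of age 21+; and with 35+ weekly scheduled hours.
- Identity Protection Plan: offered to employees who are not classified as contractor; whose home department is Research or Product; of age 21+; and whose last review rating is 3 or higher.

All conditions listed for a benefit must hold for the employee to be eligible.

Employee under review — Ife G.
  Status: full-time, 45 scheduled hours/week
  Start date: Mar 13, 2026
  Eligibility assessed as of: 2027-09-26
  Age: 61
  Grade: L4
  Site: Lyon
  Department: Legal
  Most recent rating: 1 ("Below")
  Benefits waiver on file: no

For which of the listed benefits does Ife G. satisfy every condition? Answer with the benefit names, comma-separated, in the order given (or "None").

Professional Development Fund, Paid Sabbatical

Service from Mar 13, 2026 to 2027-09-26: 562 days.
Professional Development Fund — status full-time ✓; service 562 days ≥ 18 months (≈540 days) ✓; 45 hrs/wk ≥ 40 ✓; age 61 ≥ 18 ✓ → eligible.
Employee Assistance Program — status full-time ✓ (not excluded); service 562 days ≥ 2 months (≈60 days) ✓; 45 hrs/wk ≥ 30 ✓; site Lyon ✗ (not Leeds, Albany, or Richmond) → not eligible.
Charitable Gift Match — status full-time ✓; no waiver, service 562 days < 3 years (≈1095 days) ✗ → not eligible.
Paid Sabbatical — grade L4 ≥ L3 ✓; 45 hrs/wk ≥ 40 ✓; age 61 ≥ 18 ✓ → eligible.
Meal Allowance — no waiver, service 562 days < 24 months (≈720 days) ✗ → not eligible.
Identity Protection Plan — status full-time ✓ (not excluded); dept Legal ✗ → not eligible.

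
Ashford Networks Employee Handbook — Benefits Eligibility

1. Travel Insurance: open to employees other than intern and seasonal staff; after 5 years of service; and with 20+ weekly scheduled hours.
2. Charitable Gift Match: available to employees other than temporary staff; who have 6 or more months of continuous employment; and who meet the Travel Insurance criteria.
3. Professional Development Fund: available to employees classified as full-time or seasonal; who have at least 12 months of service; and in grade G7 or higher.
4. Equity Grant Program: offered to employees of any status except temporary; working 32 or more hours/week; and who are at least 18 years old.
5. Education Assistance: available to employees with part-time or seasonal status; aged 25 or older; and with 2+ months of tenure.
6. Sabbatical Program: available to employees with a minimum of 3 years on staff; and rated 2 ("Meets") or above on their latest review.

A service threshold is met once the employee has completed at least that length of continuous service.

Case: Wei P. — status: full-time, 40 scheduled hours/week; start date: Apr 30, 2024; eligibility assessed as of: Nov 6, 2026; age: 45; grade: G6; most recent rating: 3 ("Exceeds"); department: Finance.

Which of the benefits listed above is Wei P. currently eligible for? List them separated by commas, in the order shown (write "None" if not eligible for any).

Service from Apr 30, 2024 to Nov 6, 2026: 920 days.
Travel Insurance — status full-time ✓ (not excluded); service 920 days < 5 years (≈1825 days) ✗ → not eligible.
Charitable Gift Match — status full-time ✓ (not excluded); service 920 days ≥ 6 months (≈180 days) ✓; not eligible for Travel Insurance ✗ → not eligible.
Professional Development Fund — status full-time ✓; service 920 days ≥ 12 months (≈360 days) ✓; grade G6 < G7 ✗ → not eligible.
Equity Grant Program — status full-time ✓ (not excluded); 40 hrs/wk ≥ 32 ✓; age 45 ≥ 18 ✓ → eligible.
Education Assistance — status full-time ✗ (requires part-time or seasonal) → not eligible.
Sabbatical Program — service 920 days < 3 years (≈1095 days) ✗ → not eligible.

Equity Grant Program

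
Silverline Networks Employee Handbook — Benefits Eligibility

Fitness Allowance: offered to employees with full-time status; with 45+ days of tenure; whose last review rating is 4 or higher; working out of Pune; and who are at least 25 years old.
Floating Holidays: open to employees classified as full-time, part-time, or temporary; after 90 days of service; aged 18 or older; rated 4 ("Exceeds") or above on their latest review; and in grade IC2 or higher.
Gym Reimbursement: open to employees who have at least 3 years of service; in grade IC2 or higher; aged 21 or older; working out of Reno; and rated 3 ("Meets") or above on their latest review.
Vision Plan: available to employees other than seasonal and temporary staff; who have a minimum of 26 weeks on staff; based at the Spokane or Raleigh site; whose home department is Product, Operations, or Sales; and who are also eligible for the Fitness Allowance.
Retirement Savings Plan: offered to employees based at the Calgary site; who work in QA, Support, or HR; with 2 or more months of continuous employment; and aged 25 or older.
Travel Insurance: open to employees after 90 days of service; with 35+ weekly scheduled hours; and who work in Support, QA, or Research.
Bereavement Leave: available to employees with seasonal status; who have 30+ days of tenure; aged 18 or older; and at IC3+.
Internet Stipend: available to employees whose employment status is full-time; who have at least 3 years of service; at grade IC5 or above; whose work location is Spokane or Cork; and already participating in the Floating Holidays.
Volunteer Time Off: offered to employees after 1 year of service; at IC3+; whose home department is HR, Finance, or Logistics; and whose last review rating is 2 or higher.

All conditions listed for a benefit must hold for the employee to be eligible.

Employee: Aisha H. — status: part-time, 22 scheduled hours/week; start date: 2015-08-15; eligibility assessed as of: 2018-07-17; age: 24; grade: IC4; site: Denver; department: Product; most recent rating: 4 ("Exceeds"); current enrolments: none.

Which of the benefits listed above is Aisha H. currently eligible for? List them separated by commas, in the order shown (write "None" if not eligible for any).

Service from 2015-08-15 to 2018-07-17: 1067 days.
Fitness Allowance — status part-time ✗ (requires full-time) → not eligible.
Floating Holidays — status part-time ✓; service 1067 days ≥ 90 days ✓; age 24 ≥ 18 ✓; rating 4 ≥ 4 ✓; grade IC4 ≥ IC2 ✓ → eligible.
Gym Reimbursement — service 1067 days < 3 years (≈1095 days) ✗ → not eligible.
Vision Plan — status part-time ✓ (not excluded); service 1067 days ≥ 26 weeks (≈182 days) ✓; site Denver ✗ (not Spokane or Raleigh) → not eligible.
Retirement Savings Plan — site Denver ✗ (not Calgary) → not eligible.
Travel Insurance — service 1067 days ≥ 90 days ✓; 22 hrs/wk < 35 ✗ → not eligible.
Bereavement Leave — status part-time ✗ (requires seasonal) → not eligible.
Internet Stipend — status part-time ✗ (requires full-time) → not eligible.
Volunteer Time Off — service 1067 days ≥ 1 year (≈365 days) ✓; grade IC4 ≥ IC3 ✓; dept Product ✗ → not eligible.

Floating Holidays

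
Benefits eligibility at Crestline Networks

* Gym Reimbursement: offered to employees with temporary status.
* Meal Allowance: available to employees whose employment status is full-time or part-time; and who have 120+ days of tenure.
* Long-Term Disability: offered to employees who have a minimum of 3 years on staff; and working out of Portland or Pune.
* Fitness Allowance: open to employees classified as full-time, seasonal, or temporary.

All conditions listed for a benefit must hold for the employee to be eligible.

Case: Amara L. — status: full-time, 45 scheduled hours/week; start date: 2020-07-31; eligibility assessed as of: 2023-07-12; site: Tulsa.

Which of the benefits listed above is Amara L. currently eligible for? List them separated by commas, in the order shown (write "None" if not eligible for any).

Meal Allowance, Fitness Allowance

Service from 2020-07-31 to 2023-07-12: 1076 days.
Gym Reimbursement — status full-time ✗ (requires temporary) → not eligible.
Meal Allowance — status full-time ✓; service 1076 days ≥ 120 days ✓ → eligible.
Long-Term Disability — service 1076 days < 3 years (≈1095 days) ✗ → not eligible.
Fitness Allowance — status full-time ✓ → eligible.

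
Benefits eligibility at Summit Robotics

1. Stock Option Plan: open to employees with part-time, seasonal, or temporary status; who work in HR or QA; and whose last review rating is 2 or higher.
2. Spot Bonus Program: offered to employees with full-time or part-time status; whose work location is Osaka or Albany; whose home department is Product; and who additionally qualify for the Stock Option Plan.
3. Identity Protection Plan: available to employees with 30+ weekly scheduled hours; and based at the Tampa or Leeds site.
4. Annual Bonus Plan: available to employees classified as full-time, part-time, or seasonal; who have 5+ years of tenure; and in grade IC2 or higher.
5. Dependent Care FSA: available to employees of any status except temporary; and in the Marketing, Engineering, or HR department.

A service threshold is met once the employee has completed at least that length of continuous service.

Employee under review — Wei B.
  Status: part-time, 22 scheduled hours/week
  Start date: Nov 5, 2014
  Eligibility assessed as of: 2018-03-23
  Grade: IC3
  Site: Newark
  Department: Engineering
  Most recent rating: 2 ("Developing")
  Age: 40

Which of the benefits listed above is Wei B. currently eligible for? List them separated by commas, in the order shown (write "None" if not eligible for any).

Dependent Care FSA

Service from Nov 5, 2014 to 2018-03-23: 1234 days.
Stock Option Plan — status part-time ✓; dept Engineering ✗ → not eligible.
Spot Bonus Program — status part-time ✓; site Newark ✗ (not Osaka or Albany) → not eligible.
Identity Protection Plan — 22 hrs/wk < 30 ✗ → not eligible.
Annual Bonus Plan — status part-time ✓; service 1234 days < 5 years (≈1825 days) ✗ → not eligible.
Dependent Care FSA — status part-time ✓ (not excluded); dept Engineering ✓ → eligible.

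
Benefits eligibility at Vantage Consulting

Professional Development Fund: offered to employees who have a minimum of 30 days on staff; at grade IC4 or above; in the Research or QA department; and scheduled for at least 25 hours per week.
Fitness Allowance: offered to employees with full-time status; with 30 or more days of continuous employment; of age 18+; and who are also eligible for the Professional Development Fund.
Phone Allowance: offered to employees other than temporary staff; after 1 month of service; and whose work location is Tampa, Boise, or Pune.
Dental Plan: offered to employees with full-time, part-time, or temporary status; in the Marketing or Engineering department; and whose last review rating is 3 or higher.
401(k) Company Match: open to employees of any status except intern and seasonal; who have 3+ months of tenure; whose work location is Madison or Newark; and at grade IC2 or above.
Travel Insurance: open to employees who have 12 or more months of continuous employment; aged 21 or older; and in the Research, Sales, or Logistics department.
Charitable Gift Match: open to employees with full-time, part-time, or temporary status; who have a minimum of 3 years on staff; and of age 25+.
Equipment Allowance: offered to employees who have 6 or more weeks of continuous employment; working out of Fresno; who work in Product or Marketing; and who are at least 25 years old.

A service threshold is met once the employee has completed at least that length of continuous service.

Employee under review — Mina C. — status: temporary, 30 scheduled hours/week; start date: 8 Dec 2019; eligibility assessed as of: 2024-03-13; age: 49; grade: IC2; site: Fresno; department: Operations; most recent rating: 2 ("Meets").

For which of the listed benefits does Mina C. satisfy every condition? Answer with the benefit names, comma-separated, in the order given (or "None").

Service from 8 Dec 2019 to 2024-03-13: 1557 days.
Professional Development Fund — service 1557 days ≥ 30 days ✓; grade IC2 < IC4 ✗ → not eligible.
Fitness Allowance — status temporary ✗ (requires full-time) → not eligible.
Phone Allowance — status temporary ✗ (excluded) → not eligible.
Dental Plan — status temporary ✓; dept Operations ✗ → not eligible.
401(k) Company Match — status temporary ✓ (not excluded); service 1557 days ≥ 3 months (≈90 days) ✓; site Fresno ✗ (not Madison or Newark) → not eligible.
Travel Insurance — service 1557 days ≥ 12 months (≈360 days) ✓; age 49 ≥ 21 ✓; dept Operations ✗ → not eligible.
Charitable Gift Match — status temporary ✓; service 1557 days ≥ 3 years (≈1095 days) ✓; age 49 ≥ 25 ✓ → eligible.
Equipment Allowance — service 1557 days ≥ 6 weeks (≈42 days) ✓; site Fresno ✓; dept Operations ✗ → not eligible.

Charitable Gift Match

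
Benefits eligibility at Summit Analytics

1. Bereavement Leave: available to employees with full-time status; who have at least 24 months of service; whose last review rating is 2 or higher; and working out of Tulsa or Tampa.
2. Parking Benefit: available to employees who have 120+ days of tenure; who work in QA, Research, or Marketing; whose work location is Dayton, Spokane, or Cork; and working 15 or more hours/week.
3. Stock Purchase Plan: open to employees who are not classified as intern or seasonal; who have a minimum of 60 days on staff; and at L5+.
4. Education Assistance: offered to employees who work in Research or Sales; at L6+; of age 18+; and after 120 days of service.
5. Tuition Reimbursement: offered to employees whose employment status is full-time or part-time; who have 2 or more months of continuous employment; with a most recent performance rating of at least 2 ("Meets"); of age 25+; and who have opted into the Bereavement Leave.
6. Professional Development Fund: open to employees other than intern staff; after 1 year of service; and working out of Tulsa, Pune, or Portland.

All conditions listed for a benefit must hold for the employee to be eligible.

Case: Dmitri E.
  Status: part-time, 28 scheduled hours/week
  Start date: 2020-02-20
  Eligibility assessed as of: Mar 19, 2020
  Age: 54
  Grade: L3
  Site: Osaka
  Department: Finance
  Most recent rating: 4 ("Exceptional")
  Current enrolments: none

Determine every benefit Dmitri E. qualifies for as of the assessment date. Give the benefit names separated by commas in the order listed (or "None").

Service from 2020-02-20 to Mar 19, 2020: 28 days.
Bereavement Leave — status part-time ✗ (requires full-time) → not eligible.
Parking Benefit — service 28 days < 120 days ✗ → not eligible.
Stock Purchase Plan — status part-time ✓ (not excluded); service 28 days < 60 days ✗ → not eligible.
Education Assistance — dept Finance ✗ → not eligible.
Tuition Reimbursement — status part-time ✓; service 28 days < 2 months (≈60 days) ✗ → not eligible.
Professional Development Fund — status part-time ✓ (not excluded); service 28 days < 1 year (≈365 days) ✗ → not eligible.

None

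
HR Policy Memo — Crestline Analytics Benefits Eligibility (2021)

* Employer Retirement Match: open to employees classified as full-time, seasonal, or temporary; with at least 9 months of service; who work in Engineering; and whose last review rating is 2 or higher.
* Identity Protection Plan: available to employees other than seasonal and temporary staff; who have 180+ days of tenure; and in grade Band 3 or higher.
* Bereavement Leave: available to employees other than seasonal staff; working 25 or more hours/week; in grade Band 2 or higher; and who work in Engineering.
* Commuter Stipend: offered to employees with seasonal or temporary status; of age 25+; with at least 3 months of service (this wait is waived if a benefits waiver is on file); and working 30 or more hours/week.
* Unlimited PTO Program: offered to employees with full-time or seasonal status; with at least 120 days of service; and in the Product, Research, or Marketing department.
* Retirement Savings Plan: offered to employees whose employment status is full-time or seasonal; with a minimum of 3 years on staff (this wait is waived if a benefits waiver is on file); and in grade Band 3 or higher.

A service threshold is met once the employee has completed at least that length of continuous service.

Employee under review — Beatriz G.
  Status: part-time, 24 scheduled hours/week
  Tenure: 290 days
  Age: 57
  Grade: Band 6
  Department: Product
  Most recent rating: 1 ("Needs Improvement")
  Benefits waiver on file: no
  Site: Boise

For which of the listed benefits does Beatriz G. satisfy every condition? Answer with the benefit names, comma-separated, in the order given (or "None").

Employer Retirement Match — status part-time ✗ (requires full-time, seasonal, or temporary) → not eligible.
Identity Protection Plan — status part-time ✓ (not excluded); service 290 days ≥ 180 days ✓; grade Band 6 ≥ Band 3 ✓ → eligible.
Bereavement Leave — status part-time ✓ (not excluded); 24 hrs/wk < 25 ✗ → not eligible.
Commuter Stipend — status part-time ✗ (requires seasonal or temporary) → not eligible.
Unlimited PTO Program — status part-time ✗ (requires full-time or seasonal) → not eligible.
Retirement Savings Plan — status part-time ✗ (requires full-time or seasonal) → not eligible.

Identity Protection Plan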